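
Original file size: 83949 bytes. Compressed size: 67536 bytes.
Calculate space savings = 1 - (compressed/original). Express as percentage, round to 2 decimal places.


ratio = compressed/original = 67536/83949 = 0.804488
savings = 1 - ratio = 1 - 0.804488 = 0.195512
as a percentage: 0.195512 * 100 = 19.55%

Space savings = 1 - 67536/83949 = 19.55%


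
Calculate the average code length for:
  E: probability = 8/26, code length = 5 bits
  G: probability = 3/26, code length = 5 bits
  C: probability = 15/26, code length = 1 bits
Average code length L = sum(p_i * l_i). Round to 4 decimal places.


Weighted contributions p_i * l_i:
  E: (8/26) * 5 = 40/26
  G: (3/26) * 5 = 15/26
  C: (15/26) * 1 = 15/26
Sum = (40 + 15 + 15)/26 = 70/26

L = 70/26 = 2.6923 bits/symbol


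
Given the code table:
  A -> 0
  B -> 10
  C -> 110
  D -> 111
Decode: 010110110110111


Decoding:
0 -> A
10 -> B
110 -> C
110 -> C
110 -> C
111 -> D


Result: ABCCCD


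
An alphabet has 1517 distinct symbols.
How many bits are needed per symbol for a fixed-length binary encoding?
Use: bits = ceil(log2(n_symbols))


log2(1517) = 10.567
Bracket: 2^10 = 1024 < 1517 <= 2^11 = 2048
So ceil(log2(1517)) = 11

bits = ceil(log2(1517)) = ceil(10.567) = 11 bits


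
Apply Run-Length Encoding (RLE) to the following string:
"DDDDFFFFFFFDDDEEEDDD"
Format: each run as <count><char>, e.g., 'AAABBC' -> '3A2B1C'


Scanning runs left to right:
  i=0: run of 'D' x 4 -> '4D'
  i=4: run of 'F' x 7 -> '7F'
  i=11: run of 'D' x 3 -> '3D'
  i=14: run of 'E' x 3 -> '3E'
  i=17: run of 'D' x 3 -> '3D'

RLE = 4D7F3D3E3D


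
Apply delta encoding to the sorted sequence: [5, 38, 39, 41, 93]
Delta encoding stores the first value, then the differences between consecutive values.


First value: 5
Deltas:
  38 - 5 = 33
  39 - 38 = 1
  41 - 39 = 2
  93 - 41 = 52


Delta encoded: [5, 33, 1, 2, 52]


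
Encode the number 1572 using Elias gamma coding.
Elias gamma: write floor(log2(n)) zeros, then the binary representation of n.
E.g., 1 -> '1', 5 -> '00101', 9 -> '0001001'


num_bits = floor(log2(1572)) + 1 = 11
leading_zeros = num_bits - 1 = 10
binary(1572) = 11000100100

Elias gamma(1572) = '0000000000' + '11000100100' = 000000000011000100100 (21 bits)


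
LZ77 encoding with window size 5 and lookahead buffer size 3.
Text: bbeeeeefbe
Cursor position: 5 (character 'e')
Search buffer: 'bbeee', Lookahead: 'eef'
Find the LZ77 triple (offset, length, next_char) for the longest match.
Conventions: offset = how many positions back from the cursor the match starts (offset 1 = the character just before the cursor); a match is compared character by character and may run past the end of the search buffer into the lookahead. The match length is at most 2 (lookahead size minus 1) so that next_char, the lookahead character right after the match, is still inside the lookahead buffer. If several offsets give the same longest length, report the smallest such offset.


Try each offset into the search buffer:
  offset=1 (pos 4, char 'e'): match length 2
  offset=2 (pos 3, char 'e'): match length 2
  offset=3 (pos 2, char 'e'): match length 2
  offset=4 (pos 1, char 'b'): match length 0
  offset=5 (pos 0, char 'b'): match length 0
Longest match has length 2, found at offsets 1, 2, 3; take the smallest, offset 1.
next_char = character at position 5 + 2 = 7 -> 'f'

Best match: offset=1, length=2 (matching 'ee' starting at position 4)
LZ77 triple: (1, 2, 'f')


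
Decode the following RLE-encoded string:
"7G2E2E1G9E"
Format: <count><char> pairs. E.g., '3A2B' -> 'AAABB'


Expanding each <count><char> pair:
  7G -> 'GGGGGGG'
  2E -> 'EE'
  2E -> 'EE'
  1G -> 'G'
  9E -> 'EEEEEEEEE'

Decoded = GGGGGGGEEEEGEEEEEEEEE


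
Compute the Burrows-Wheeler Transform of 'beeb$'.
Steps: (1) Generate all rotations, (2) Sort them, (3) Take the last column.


Rotations (sorted):
  0: $beeb -> last char: b
  1: b$bee -> last char: e
  2: beeb$ -> last char: $
  3: eb$be -> last char: e
  4: eeb$b -> last char: b


BWT = be$eb


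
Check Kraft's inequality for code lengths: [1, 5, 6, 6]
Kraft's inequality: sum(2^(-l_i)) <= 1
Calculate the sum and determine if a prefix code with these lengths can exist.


Sum = 2^(-1) + 2^(-5) + 2^(-6) + 2^(-6)
    = 0.5 + 0.03125 + 0.015625 + 0.015625
    = 36/64 = 0.5625
Since 0.5625 <= 1, Kraft's inequality IS satisfied.
A prefix code with these lengths CAN exist.

Kraft sum = 0.5625. Satisfied.


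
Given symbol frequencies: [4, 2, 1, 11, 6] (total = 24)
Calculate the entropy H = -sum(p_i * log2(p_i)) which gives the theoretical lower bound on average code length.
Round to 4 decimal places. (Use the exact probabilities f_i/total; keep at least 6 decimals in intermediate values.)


Per-symbol terms -p_i * log2(p_i) with p_i = f_i/24:
  p = 4/24 = 0.166667: log2(p) = -2.584963, -p*log2(p) = 0.430827
  p = 2/24 = 0.083333: log2(p) = -3.584963, -p*log2(p) = 0.298747
  p = 1/24 = 0.041667: log2(p) = -4.584963, -p*log2(p) = 0.191040
  p = 11/24 = 0.458333: log2(p) = -1.125531, -p*log2(p) = 0.515868
  p = 6/24 = 0.250000: log2(p) = -2.000000, -p*log2(p) = 0.500000
H = 0.430827 + 0.298747 + 0.191040 + 0.515868 + 0.500000 = 1.936482

H = 1.9365 bits/symbol


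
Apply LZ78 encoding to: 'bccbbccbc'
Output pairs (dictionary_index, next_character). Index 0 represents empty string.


LZ78 encoding steps:
Dictionary: {0: ''}
Step 1: w='' (idx 0), next='b' -> output (0, 'b'), add 'b' as idx 1
Step 2: w='' (idx 0), next='c' -> output (0, 'c'), add 'c' as idx 2
Step 3: w='c' (idx 2), next='b' -> output (2, 'b'), add 'cb' as idx 3
Step 4: w='b' (idx 1), next='c' -> output (1, 'c'), add 'bc' as idx 4
Step 5: w='cb' (idx 3), next='c' -> output (3, 'c'), add 'cbc' as idx 5


Encoded: [(0, 'b'), (0, 'c'), (2, 'b'), (1, 'c'), (3, 'c')]


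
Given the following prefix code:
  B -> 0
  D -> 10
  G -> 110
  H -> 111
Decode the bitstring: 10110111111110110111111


Decoding step by step:
Bits 10 -> D
Bits 110 -> G
Bits 111 -> H
Bits 111 -> H
Bits 110 -> G
Bits 110 -> G
Bits 111 -> H
Bits 111 -> H


Decoded message: DGHHGGHH


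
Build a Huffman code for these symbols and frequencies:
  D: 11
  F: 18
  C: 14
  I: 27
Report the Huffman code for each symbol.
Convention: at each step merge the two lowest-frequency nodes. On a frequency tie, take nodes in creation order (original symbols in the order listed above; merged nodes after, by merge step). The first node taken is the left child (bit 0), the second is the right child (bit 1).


Huffman tree construction:
Step 1: Merge D(11) + C(14) = 25
Step 2: Merge F(18) + (D+C)(25) = 43
Step 3: Merge I(27) + (F+(D+C))(43) = 70
Read each symbol's code off the tree from the root (left child = 0, right child = 1).

Codes:
  D: 110 (length 3)
  F: 10 (length 2)
  C: 111 (length 3)
  I: 0 (length 1)
Average code length: 138/70 = 1.9714 bits/symbol


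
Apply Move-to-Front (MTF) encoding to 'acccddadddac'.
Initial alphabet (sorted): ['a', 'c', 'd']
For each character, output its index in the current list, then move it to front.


MTF encoding:
'a': index 0 in ['a', 'c', 'd'] -> ['a', 'c', 'd']
'c': index 1 in ['a', 'c', 'd'] -> ['c', 'a', 'd']
'c': index 0 in ['c', 'a', 'd'] -> ['c', 'a', 'd']
'c': index 0 in ['c', 'a', 'd'] -> ['c', 'a', 'd']
'd': index 2 in ['c', 'a', 'd'] -> ['d', 'c', 'a']
'd': index 0 in ['d', 'c', 'a'] -> ['d', 'c', 'a']
'a': index 2 in ['d', 'c', 'a'] -> ['a', 'd', 'c']
'd': index 1 in ['a', 'd', 'c'] -> ['d', 'a', 'c']
'd': index 0 in ['d', 'a', 'c'] -> ['d', 'a', 'c']
'd': index 0 in ['d', 'a', 'c'] -> ['d', 'a', 'c']
'a': index 1 in ['d', 'a', 'c'] -> ['a', 'd', 'c']
'c': index 2 in ['a', 'd', 'c'] -> ['c', 'a', 'd']


Output: [0, 1, 0, 0, 2, 0, 2, 1, 0, 0, 1, 2]


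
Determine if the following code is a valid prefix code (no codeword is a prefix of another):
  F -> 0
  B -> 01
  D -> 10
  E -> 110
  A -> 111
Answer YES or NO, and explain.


Checking each pair (does one codeword prefix another?):
  F='0' vs B='01': prefix -- VIOLATION

NO -- this is NOT a valid prefix code. F (0) is a prefix of B (01).


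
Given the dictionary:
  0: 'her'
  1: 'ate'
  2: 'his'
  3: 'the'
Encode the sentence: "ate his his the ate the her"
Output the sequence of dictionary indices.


Look up each word in the dictionary:
  'ate' -> 1
  'his' -> 2
  'his' -> 2
  'the' -> 3
  'ate' -> 1
  'the' -> 3
  'her' -> 0

Encoded: [1, 2, 2, 3, 1, 3, 0]


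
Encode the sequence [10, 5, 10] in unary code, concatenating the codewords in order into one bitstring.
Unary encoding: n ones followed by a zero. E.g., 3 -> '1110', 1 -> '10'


Encode each number as n ones followed by a terminating 0:
  10 -> 11111111110 (11 bits)
  5 -> 111110 (6 bits)
  10 -> 11111111110 (11 bits)
Total length = 11 + 6 + 11 = 28 bits.

Unary([10, 5, 10]) = 1111111111011111011111111110 (28 bits)


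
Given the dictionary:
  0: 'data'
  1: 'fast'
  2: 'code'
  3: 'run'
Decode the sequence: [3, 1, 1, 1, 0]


Look up each index in the dictionary:
  3 -> 'run'
  1 -> 'fast'
  1 -> 'fast'
  1 -> 'fast'
  0 -> 'data'

Decoded: "run fast fast fast data"


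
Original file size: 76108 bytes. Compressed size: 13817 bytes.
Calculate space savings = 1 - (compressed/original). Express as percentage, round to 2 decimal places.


ratio = compressed/original = 13817/76108 = 0.181545
savings = 1 - ratio = 1 - 0.181545 = 0.818455
as a percentage: 0.818455 * 100 = 81.85%

Space savings = 1 - 13817/76108 = 81.85%


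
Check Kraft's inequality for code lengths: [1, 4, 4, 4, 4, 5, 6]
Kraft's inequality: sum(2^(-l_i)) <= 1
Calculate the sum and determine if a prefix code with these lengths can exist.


Sum = 2^(-1) + 2^(-4) + 2^(-4) + 2^(-4) + 2^(-4) + 2^(-5) + 2^(-6)
    = 0.5 + 0.0625 + 0.0625 + 0.0625 + 0.0625 + 0.03125 + 0.015625
    = 51/64 = 0.796875
Since 0.796875 <= 1, Kraft's inequality IS satisfied.
A prefix code with these lengths CAN exist.

Kraft sum = 0.796875. Satisfied.


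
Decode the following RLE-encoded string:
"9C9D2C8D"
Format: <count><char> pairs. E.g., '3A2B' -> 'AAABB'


Expanding each <count><char> pair:
  9C -> 'CCCCCCCCC'
  9D -> 'DDDDDDDDD'
  2C -> 'CC'
  8D -> 'DDDDDDDD'

Decoded = CCCCCCCCCDDDDDDDDDCCDDDDDDDD


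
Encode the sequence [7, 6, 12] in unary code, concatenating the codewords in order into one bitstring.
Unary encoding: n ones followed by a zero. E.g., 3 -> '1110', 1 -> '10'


Encode each number as n ones followed by a terminating 0:
  7 -> 11111110 (8 bits)
  6 -> 1111110 (7 bits)
  12 -> 1111111111110 (13 bits)
Total length = 8 + 7 + 13 = 28 bits.

Unary([7, 6, 12]) = 1111111011111101111111111110 (28 bits)


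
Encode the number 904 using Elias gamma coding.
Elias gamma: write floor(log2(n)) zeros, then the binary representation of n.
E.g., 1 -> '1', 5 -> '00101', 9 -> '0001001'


num_bits = floor(log2(904)) + 1 = 10
leading_zeros = num_bits - 1 = 9
binary(904) = 1110001000

Elias gamma(904) = '000000000' + '1110001000' = 0000000001110001000 (19 bits)


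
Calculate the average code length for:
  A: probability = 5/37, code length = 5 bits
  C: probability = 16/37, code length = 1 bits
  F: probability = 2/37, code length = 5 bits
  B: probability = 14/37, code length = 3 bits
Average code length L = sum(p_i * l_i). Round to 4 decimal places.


Weighted contributions p_i * l_i:
  A: (5/37) * 5 = 25/37
  C: (16/37) * 1 = 16/37
  F: (2/37) * 5 = 10/37
  B: (14/37) * 3 = 42/37
Sum = (25 + 16 + 10 + 42)/37 = 93/37

L = 93/37 = 2.5135 bits/symbol


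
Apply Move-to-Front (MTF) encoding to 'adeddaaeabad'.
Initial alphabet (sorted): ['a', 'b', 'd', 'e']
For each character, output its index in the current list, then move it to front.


MTF encoding:
'a': index 0 in ['a', 'b', 'd', 'e'] -> ['a', 'b', 'd', 'e']
'd': index 2 in ['a', 'b', 'd', 'e'] -> ['d', 'a', 'b', 'e']
'e': index 3 in ['d', 'a', 'b', 'e'] -> ['e', 'd', 'a', 'b']
'd': index 1 in ['e', 'd', 'a', 'b'] -> ['d', 'e', 'a', 'b']
'd': index 0 in ['d', 'e', 'a', 'b'] -> ['d', 'e', 'a', 'b']
'a': index 2 in ['d', 'e', 'a', 'b'] -> ['a', 'd', 'e', 'b']
'a': index 0 in ['a', 'd', 'e', 'b'] -> ['a', 'd', 'e', 'b']
'e': index 2 in ['a', 'd', 'e', 'b'] -> ['e', 'a', 'd', 'b']
'a': index 1 in ['e', 'a', 'd', 'b'] -> ['a', 'e', 'd', 'b']
'b': index 3 in ['a', 'e', 'd', 'b'] -> ['b', 'a', 'e', 'd']
'a': index 1 in ['b', 'a', 'e', 'd'] -> ['a', 'b', 'e', 'd']
'd': index 3 in ['a', 'b', 'e', 'd'] -> ['d', 'a', 'b', 'e']


Output: [0, 2, 3, 1, 0, 2, 0, 2, 1, 3, 1, 3]


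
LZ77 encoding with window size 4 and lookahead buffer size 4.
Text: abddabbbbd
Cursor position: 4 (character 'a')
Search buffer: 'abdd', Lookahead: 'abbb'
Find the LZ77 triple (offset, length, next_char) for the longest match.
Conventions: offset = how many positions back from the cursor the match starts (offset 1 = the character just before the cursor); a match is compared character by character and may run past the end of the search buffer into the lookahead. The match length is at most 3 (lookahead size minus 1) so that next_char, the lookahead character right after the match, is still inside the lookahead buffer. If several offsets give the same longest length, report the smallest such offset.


Try each offset into the search buffer:
  offset=1 (pos 3, char 'd'): match length 0
  offset=2 (pos 2, char 'd'): match length 0
  offset=3 (pos 1, char 'b'): match length 0
  offset=4 (pos 0, char 'a'): match length 2
Longest match has length 2 at offset 4.
next_char = character at position 4 + 2 = 6 -> 'b'

Best match: offset=4, length=2 (matching 'ab' starting at position 0)
LZ77 triple: (4, 2, 'b')


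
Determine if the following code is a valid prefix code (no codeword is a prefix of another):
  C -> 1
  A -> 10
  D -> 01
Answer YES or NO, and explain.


Checking each pair (does one codeword prefix another?):
  C='1' vs A='10': prefix -- VIOLATION

NO -- this is NOT a valid prefix code. C (1) is a prefix of A (10).


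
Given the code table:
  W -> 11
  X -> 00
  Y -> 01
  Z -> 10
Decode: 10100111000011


Decoding:
10 -> Z
10 -> Z
01 -> Y
11 -> W
00 -> X
00 -> X
11 -> W


Result: ZZYWXXW


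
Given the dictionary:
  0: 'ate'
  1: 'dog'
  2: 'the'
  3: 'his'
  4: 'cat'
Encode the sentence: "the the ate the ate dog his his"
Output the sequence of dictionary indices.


Look up each word in the dictionary:
  'the' -> 2
  'the' -> 2
  'ate' -> 0
  'the' -> 2
  'ate' -> 0
  'dog' -> 1
  'his' -> 3
  'his' -> 3

Encoded: [2, 2, 0, 2, 0, 1, 3, 3]


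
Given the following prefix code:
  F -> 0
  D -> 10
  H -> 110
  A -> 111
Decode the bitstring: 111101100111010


Decoding step by step:
Bits 111 -> A
Bits 10 -> D
Bits 110 -> H
Bits 0 -> F
Bits 111 -> A
Bits 0 -> F
Bits 10 -> D


Decoded message: ADHFAFD


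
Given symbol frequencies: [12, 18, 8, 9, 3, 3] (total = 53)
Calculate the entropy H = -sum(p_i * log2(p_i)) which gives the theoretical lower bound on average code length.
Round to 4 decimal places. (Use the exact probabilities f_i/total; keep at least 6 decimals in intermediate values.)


Per-symbol terms -p_i * log2(p_i) with p_i = f_i/53:
  p = 12/53 = 0.226415: log2(p) = -2.142958, -p*log2(p) = 0.485198
  p = 18/53 = 0.339623: log2(p) = -1.557995, -p*log2(p) = 0.529131
  p = 8/53 = 0.150943: log2(p) = -2.727920, -p*log2(p) = 0.411762
  p = 9/53 = 0.169811: log2(p) = -2.557995, -p*log2(p) = 0.434377
  p = 3/53 = 0.056604: log2(p) = -4.142958, -p*log2(p) = 0.234507
  p = 3/53 = 0.056604: log2(p) = -4.142958, -p*log2(p) = 0.234507
H = 0.485198 + 0.529131 + 0.411762 + 0.434377 + 0.234507 + 0.234507 = 2.329482

H = 2.3295 bits/symbol


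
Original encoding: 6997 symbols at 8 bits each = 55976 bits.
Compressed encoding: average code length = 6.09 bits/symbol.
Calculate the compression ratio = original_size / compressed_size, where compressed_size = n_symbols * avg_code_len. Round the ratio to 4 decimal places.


original_size = n_symbols * orig_bits = 6997 * 8 = 55976 bits
compressed_size = n_symbols * avg_code_len = 6997 * 6.09 = 42611.73 bits
ratio = original_size / compressed_size = 55976 / 42611.73 = 1.3136

Compression ratio = 1.3136


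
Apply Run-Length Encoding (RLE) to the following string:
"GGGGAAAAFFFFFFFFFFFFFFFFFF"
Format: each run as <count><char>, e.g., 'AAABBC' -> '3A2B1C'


Scanning runs left to right:
  i=0: run of 'G' x 4 -> '4G'
  i=4: run of 'A' x 4 -> '4A'
  i=8: run of 'F' x 18 -> '18F'

RLE = 4G4A18F


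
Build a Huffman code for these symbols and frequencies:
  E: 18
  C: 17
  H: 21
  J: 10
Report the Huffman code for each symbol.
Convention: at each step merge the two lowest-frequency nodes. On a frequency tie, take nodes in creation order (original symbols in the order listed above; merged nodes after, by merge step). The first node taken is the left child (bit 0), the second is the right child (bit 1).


Huffman tree construction:
Step 1: Merge J(10) + C(17) = 27
Step 2: Merge E(18) + H(21) = 39
Step 3: Merge (J+C)(27) + (E+H)(39) = 66
Read each symbol's code off the tree from the root (left child = 0, right child = 1).

Codes:
  E: 10 (length 2)
  C: 01 (length 2)
  H: 11 (length 2)
  J: 00 (length 2)
Average code length: 132/66 = 2.0000 bits/symbol


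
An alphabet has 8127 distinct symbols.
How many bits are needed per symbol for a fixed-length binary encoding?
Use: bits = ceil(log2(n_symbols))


log2(8127) = 12.9885
Bracket: 2^12 = 4096 < 8127 <= 2^13 = 8192
So ceil(log2(8127)) = 13

bits = ceil(log2(8127)) = ceil(12.9885) = 13 bits


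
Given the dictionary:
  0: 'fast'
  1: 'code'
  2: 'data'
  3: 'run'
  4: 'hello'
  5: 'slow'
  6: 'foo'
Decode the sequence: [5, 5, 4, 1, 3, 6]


Look up each index in the dictionary:
  5 -> 'slow'
  5 -> 'slow'
  4 -> 'hello'
  1 -> 'code'
  3 -> 'run'
  6 -> 'foo'

Decoded: "slow slow hello code run foo"


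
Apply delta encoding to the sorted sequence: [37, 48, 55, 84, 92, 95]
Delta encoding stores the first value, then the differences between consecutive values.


First value: 37
Deltas:
  48 - 37 = 11
  55 - 48 = 7
  84 - 55 = 29
  92 - 84 = 8
  95 - 92 = 3


Delta encoded: [37, 11, 7, 29, 8, 3]


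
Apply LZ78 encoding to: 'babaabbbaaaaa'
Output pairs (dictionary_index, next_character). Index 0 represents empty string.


LZ78 encoding steps:
Dictionary: {0: ''}
Step 1: w='' (idx 0), next='b' -> output (0, 'b'), add 'b' as idx 1
Step 2: w='' (idx 0), next='a' -> output (0, 'a'), add 'a' as idx 2
Step 3: w='b' (idx 1), next='a' -> output (1, 'a'), add 'ba' as idx 3
Step 4: w='a' (idx 2), next='b' -> output (2, 'b'), add 'ab' as idx 4
Step 5: w='b' (idx 1), next='b' -> output (1, 'b'), add 'bb' as idx 5
Step 6: w='a' (idx 2), next='a' -> output (2, 'a'), add 'aa' as idx 6
Step 7: w='aa' (idx 6), next='a' -> output (6, 'a'), add 'aaa' as idx 7


Encoded: [(0, 'b'), (0, 'a'), (1, 'a'), (2, 'b'), (1, 'b'), (2, 'a'), (6, 'a')]


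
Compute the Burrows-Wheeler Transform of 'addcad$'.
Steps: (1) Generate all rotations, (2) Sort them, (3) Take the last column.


Rotations (sorted):
  0: $addcad -> last char: d
  1: ad$addc -> last char: c
  2: addcad$ -> last char: $
  3: cad$add -> last char: d
  4: d$addca -> last char: a
  5: dcad$ad -> last char: d
  6: ddcad$a -> last char: a


BWT = dc$dada


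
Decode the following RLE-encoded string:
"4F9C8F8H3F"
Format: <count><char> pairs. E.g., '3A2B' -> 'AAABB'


Expanding each <count><char> pair:
  4F -> 'FFFF'
  9C -> 'CCCCCCCCC'
  8F -> 'FFFFFFFF'
  8H -> 'HHHHHHHH'
  3F -> 'FFF'

Decoded = FFFFCCCCCCCCCFFFFFFFFHHHHHHHHFFF


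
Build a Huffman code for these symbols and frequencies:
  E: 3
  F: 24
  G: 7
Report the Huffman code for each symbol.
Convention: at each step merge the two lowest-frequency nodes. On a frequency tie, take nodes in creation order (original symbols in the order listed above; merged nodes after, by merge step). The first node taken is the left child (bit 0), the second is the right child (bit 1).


Huffman tree construction:
Step 1: Merge E(3) + G(7) = 10
Step 2: Merge (E+G)(10) + F(24) = 34
Read each symbol's code off the tree from the root (left child = 0, right child = 1).

Codes:
  E: 00 (length 2)
  F: 1 (length 1)
  G: 01 (length 2)
Average code length: 44/34 = 1.2941 bits/symbol


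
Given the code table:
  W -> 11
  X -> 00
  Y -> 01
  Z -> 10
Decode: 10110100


Decoding:
10 -> Z
11 -> W
01 -> Y
00 -> X


Result: ZWYX


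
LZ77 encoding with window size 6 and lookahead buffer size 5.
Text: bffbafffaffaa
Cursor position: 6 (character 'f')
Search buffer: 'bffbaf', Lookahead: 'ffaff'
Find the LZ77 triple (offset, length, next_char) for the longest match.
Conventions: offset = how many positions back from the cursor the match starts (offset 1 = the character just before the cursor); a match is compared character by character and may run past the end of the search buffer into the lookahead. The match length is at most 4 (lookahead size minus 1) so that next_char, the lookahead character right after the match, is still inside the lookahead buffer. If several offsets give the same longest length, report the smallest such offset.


Try each offset into the search buffer:
  offset=1 (pos 5, char 'f'): match length 2
  offset=2 (pos 4, char 'a'): match length 0
  offset=3 (pos 3, char 'b'): match length 0
  offset=4 (pos 2, char 'f'): match length 1
  offset=5 (pos 1, char 'f'): match length 2
  offset=6 (pos 0, char 'b'): match length 0
Longest match has length 2, found at offsets 1, 5; take the smallest, offset 1.
next_char = character at position 6 + 2 = 8 -> 'a'

Best match: offset=1, length=2 (matching 'ff' starting at position 5)
LZ77 triple: (1, 2, 'a')


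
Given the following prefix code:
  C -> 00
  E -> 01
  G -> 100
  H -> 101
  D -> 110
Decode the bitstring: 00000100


Decoding step by step:
Bits 00 -> C
Bits 00 -> C
Bits 01 -> E
Bits 00 -> C


Decoded message: CCEC


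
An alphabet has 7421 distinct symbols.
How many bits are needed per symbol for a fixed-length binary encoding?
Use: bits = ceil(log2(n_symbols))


log2(7421) = 12.8574
Bracket: 2^12 = 4096 < 7421 <= 2^13 = 8192
So ceil(log2(7421)) = 13

bits = ceil(log2(7421)) = ceil(12.8574) = 13 bits


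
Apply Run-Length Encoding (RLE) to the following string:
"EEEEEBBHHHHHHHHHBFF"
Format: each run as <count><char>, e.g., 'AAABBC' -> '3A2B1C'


Scanning runs left to right:
  i=0: run of 'E' x 5 -> '5E'
  i=5: run of 'B' x 2 -> '2B'
  i=7: run of 'H' x 9 -> '9H'
  i=16: run of 'B' x 1 -> '1B'
  i=17: run of 'F' x 2 -> '2F'

RLE = 5E2B9H1B2F


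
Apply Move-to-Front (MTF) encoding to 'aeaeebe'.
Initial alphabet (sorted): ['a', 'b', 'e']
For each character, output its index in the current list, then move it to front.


MTF encoding:
'a': index 0 in ['a', 'b', 'e'] -> ['a', 'b', 'e']
'e': index 2 in ['a', 'b', 'e'] -> ['e', 'a', 'b']
'a': index 1 in ['e', 'a', 'b'] -> ['a', 'e', 'b']
'e': index 1 in ['a', 'e', 'b'] -> ['e', 'a', 'b']
'e': index 0 in ['e', 'a', 'b'] -> ['e', 'a', 'b']
'b': index 2 in ['e', 'a', 'b'] -> ['b', 'e', 'a']
'e': index 1 in ['b', 'e', 'a'] -> ['e', 'b', 'a']


Output: [0, 2, 1, 1, 0, 2, 1]


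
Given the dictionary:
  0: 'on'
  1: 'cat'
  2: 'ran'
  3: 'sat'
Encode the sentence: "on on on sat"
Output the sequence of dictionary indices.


Look up each word in the dictionary:
  'on' -> 0
  'on' -> 0
  'on' -> 0
  'sat' -> 3

Encoded: [0, 0, 0, 3]


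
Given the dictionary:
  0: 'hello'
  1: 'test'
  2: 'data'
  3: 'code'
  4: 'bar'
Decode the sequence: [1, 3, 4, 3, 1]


Look up each index in the dictionary:
  1 -> 'test'
  3 -> 'code'
  4 -> 'bar'
  3 -> 'code'
  1 -> 'test'

Decoded: "test code bar code test"


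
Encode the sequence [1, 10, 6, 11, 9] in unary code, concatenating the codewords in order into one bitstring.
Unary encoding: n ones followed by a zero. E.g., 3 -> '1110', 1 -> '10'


Encode each number as n ones followed by a terminating 0:
  1 -> 10 (2 bits)
  10 -> 11111111110 (11 bits)
  6 -> 1111110 (7 bits)
  11 -> 111111111110 (12 bits)
  9 -> 1111111110 (10 bits)
Total length = 2 + 11 + 7 + 12 + 10 = 42 bits.

Unary([1, 10, 6, 11, 9]) = 101111111111011111101111111111101111111110 (42 bits)


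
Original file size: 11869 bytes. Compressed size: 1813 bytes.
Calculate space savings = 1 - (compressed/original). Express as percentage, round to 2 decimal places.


ratio = compressed/original = 1813/11869 = 0.152751
savings = 1 - ratio = 1 - 0.152751 = 0.847249
as a percentage: 0.847249 * 100 = 84.72%

Space savings = 1 - 1813/11869 = 84.72%


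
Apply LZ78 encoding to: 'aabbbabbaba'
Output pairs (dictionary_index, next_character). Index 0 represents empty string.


LZ78 encoding steps:
Dictionary: {0: ''}
Step 1: w='' (idx 0), next='a' -> output (0, 'a'), add 'a' as idx 1
Step 2: w='a' (idx 1), next='b' -> output (1, 'b'), add 'ab' as idx 2
Step 3: w='' (idx 0), next='b' -> output (0, 'b'), add 'b' as idx 3
Step 4: w='b' (idx 3), next='a' -> output (3, 'a'), add 'ba' as idx 4
Step 5: w='b' (idx 3), next='b' -> output (3, 'b'), add 'bb' as idx 5
Step 6: w='ab' (idx 2), next='a' -> output (2, 'a'), add 'aba' as idx 6


Encoded: [(0, 'a'), (1, 'b'), (0, 'b'), (3, 'a'), (3, 'b'), (2, 'a')]


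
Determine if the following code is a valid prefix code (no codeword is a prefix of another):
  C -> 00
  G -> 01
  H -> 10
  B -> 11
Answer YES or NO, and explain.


Checking each pair (does one codeword prefix another?):
  C='00' vs G='01': no prefix
  C='00' vs H='10': no prefix
  C='00' vs B='11': no prefix
  G='01' vs C='00': no prefix
  G='01' vs H='10': no prefix
  G='01' vs B='11': no prefix
  H='10' vs C='00': no prefix
  H='10' vs G='01': no prefix
  H='10' vs B='11': no prefix
  B='11' vs C='00': no prefix
  B='11' vs G='01': no prefix
  B='11' vs H='10': no prefix
No violation found over all pairs.

YES -- this is a valid prefix code. No codeword is a prefix of any other codeword.


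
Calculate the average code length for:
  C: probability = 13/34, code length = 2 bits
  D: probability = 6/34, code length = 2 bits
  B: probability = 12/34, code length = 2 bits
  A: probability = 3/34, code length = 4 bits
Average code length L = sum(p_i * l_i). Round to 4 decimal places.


Weighted contributions p_i * l_i:
  C: (13/34) * 2 = 26/34
  D: (6/34) * 2 = 12/34
  B: (12/34) * 2 = 24/34
  A: (3/34) * 4 = 12/34
Sum = (26 + 12 + 24 + 12)/34 = 74/34

L = 74/34 = 2.1765 bits/symbol


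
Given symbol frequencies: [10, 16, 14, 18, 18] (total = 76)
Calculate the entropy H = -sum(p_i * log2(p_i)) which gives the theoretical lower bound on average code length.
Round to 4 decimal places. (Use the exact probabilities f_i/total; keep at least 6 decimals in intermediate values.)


Per-symbol terms -p_i * log2(p_i) with p_i = f_i/76:
  p = 10/76 = 0.131579: log2(p) = -2.925999, -p*log2(p) = 0.385000
  p = 16/76 = 0.210526: log2(p) = -2.247928, -p*log2(p) = 0.473248
  p = 14/76 = 0.184211: log2(p) = -2.440573, -p*log2(p) = 0.449579
  p = 18/76 = 0.236842: log2(p) = -2.078003, -p*log2(p) = 0.492158
  p = 18/76 = 0.236842: log2(p) = -2.078003, -p*log2(p) = 0.492158
H = 0.385000 + 0.473248 + 0.449579 + 0.492158 + 0.492158 = 2.292143

H = 2.2921 bits/symbol


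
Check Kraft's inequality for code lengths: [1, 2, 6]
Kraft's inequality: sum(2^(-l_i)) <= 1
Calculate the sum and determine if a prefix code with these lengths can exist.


Sum = 2^(-1) + 2^(-2) + 2^(-6)
    = 0.5 + 0.25 + 0.015625
    = 49/64 = 0.765625
Since 0.765625 <= 1, Kraft's inequality IS satisfied.
A prefix code with these lengths CAN exist.

Kraft sum = 0.765625. Satisfied.


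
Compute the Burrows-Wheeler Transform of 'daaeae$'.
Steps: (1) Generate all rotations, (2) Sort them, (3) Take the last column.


Rotations (sorted):
  0: $daaeae -> last char: e
  1: aaeae$d -> last char: d
  2: ae$daae -> last char: e
  3: aeae$da -> last char: a
  4: daaeae$ -> last char: $
  5: e$daaea -> last char: a
  6: eae$daa -> last char: a


BWT = edea$aa


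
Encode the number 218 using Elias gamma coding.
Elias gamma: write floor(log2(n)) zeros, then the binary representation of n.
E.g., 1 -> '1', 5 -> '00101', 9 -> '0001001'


num_bits = floor(log2(218)) + 1 = 8
leading_zeros = num_bits - 1 = 7
binary(218) = 11011010

Elias gamma(218) = '0000000' + '11011010' = 000000011011010 (15 bits)


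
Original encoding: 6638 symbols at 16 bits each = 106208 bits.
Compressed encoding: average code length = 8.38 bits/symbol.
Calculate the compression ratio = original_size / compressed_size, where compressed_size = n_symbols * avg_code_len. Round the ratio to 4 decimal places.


original_size = n_symbols * orig_bits = 6638 * 16 = 106208 bits
compressed_size = n_symbols * avg_code_len = 6638 * 8.38 = 55626.44 bits
ratio = original_size / compressed_size = 106208 / 55626.44 = 1.9093

Compression ratio = 1.9093


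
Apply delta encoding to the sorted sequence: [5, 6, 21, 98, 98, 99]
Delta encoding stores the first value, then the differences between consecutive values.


First value: 5
Deltas:
  6 - 5 = 1
  21 - 6 = 15
  98 - 21 = 77
  98 - 98 = 0
  99 - 98 = 1


Delta encoded: [5, 1, 15, 77, 0, 1]


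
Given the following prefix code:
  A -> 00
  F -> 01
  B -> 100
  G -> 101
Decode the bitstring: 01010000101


Decoding step by step:
Bits 01 -> F
Bits 01 -> F
Bits 00 -> A
Bits 00 -> A
Bits 101 -> G


Decoded message: FFAAG


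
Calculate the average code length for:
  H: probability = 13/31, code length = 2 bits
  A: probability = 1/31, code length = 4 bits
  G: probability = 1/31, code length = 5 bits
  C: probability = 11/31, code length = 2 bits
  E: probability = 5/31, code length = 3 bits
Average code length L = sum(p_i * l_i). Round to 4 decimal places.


Weighted contributions p_i * l_i:
  H: (13/31) * 2 = 26/31
  A: (1/31) * 4 = 4/31
  G: (1/31) * 5 = 5/31
  C: (11/31) * 2 = 22/31
  E: (5/31) * 3 = 15/31
Sum = (26 + 4 + 5 + 22 + 15)/31 = 72/31

L = 72/31 = 2.3226 bits/symbol


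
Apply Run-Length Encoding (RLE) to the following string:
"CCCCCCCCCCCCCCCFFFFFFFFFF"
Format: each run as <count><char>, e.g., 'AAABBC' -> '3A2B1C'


Scanning runs left to right:
  i=0: run of 'C' x 15 -> '15C'
  i=15: run of 'F' x 10 -> '10F'

RLE = 15C10F


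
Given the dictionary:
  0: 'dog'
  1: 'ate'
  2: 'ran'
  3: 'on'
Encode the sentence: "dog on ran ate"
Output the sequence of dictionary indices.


Look up each word in the dictionary:
  'dog' -> 0
  'on' -> 3
  'ran' -> 2
  'ate' -> 1

Encoded: [0, 3, 2, 1]


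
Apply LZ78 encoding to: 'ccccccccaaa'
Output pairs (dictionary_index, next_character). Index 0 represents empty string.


LZ78 encoding steps:
Dictionary: {0: ''}
Step 1: w='' (idx 0), next='c' -> output (0, 'c'), add 'c' as idx 1
Step 2: w='c' (idx 1), next='c' -> output (1, 'c'), add 'cc' as idx 2
Step 3: w='cc' (idx 2), next='c' -> output (2, 'c'), add 'ccc' as idx 3
Step 4: w='cc' (idx 2), next='a' -> output (2, 'a'), add 'cca' as idx 4
Step 5: w='' (idx 0), next='a' -> output (0, 'a'), add 'a' as idx 5
Step 6: w='a' (idx 5), end of input -> output (5, '')


Encoded: [(0, 'c'), (1, 'c'), (2, 'c'), (2, 'a'), (0, 'a'), (5, '')]


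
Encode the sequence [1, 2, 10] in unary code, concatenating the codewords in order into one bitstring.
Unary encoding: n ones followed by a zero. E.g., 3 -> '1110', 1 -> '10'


Encode each number as n ones followed by a terminating 0:
  1 -> 10 (2 bits)
  2 -> 110 (3 bits)
  10 -> 11111111110 (11 bits)
Total length = 2 + 3 + 11 = 16 bits.

Unary([1, 2, 10]) = 1011011111111110 (16 bits)


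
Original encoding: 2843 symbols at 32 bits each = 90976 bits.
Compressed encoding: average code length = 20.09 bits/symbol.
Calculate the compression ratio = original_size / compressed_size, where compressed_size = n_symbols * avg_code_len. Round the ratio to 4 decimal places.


original_size = n_symbols * orig_bits = 2843 * 32 = 90976 bits
compressed_size = n_symbols * avg_code_len = 2843 * 20.09 = 57115.87 bits
ratio = original_size / compressed_size = 90976 / 57115.87 = 1.5928

Compression ratio = 1.5928


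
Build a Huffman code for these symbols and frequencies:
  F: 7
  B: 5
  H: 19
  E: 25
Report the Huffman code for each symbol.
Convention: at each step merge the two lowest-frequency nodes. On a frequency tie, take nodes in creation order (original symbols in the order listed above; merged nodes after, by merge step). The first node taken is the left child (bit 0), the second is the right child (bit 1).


Huffman tree construction:
Step 1: Merge B(5) + F(7) = 12
Step 2: Merge (B+F)(12) + H(19) = 31
Step 3: Merge E(25) + ((B+F)+H)(31) = 56
Read each symbol's code off the tree from the root (left child = 0, right child = 1).

Codes:
  F: 101 (length 3)
  B: 100 (length 3)
  H: 11 (length 2)
  E: 0 (length 1)
Average code length: 99/56 = 1.7679 bits/symbol


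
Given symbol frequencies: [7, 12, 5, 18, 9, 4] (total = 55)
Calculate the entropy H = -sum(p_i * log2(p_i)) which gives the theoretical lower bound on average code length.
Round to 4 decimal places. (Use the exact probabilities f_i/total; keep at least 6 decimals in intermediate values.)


Per-symbol terms -p_i * log2(p_i) with p_i = f_i/55:
  p = 7/55 = 0.127273: log2(p) = -2.974005, -p*log2(p) = 0.378510
  p = 12/55 = 0.218182: log2(p) = -2.196397, -p*log2(p) = 0.479214
  p = 5/55 = 0.090909: log2(p) = -3.459432, -p*log2(p) = 0.314494
  p = 18/55 = 0.327273: log2(p) = -1.611435, -p*log2(p) = 0.527379
  p = 9/55 = 0.163636: log2(p) = -2.611435, -p*log2(p) = 0.427326
  p = 4/55 = 0.072727: log2(p) = -3.781360, -p*log2(p) = 0.275008
H = 0.378510 + 0.479214 + 0.314494 + 0.527379 + 0.427326 + 0.275008 = 2.401931

H = 2.4019 bits/symbol


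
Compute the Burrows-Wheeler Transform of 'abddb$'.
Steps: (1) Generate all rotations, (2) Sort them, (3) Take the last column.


Rotations (sorted):
  0: $abddb -> last char: b
  1: abddb$ -> last char: $
  2: b$abdd -> last char: d
  3: bddb$a -> last char: a
  4: db$abd -> last char: d
  5: ddb$ab -> last char: b


BWT = b$dadb


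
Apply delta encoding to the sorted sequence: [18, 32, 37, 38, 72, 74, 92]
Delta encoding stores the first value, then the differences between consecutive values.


First value: 18
Deltas:
  32 - 18 = 14
  37 - 32 = 5
  38 - 37 = 1
  72 - 38 = 34
  74 - 72 = 2
  92 - 74 = 18


Delta encoded: [18, 14, 5, 1, 34, 2, 18]


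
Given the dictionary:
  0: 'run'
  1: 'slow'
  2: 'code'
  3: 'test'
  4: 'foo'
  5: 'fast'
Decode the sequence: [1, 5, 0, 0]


Look up each index in the dictionary:
  1 -> 'slow'
  5 -> 'fast'
  0 -> 'run'
  0 -> 'run'

Decoded: "slow fast run run"


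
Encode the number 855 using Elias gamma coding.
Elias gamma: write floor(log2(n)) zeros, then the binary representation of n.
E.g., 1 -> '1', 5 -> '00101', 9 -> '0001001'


num_bits = floor(log2(855)) + 1 = 10
leading_zeros = num_bits - 1 = 9
binary(855) = 1101010111

Elias gamma(855) = '000000000' + '1101010111' = 0000000001101010111 (19 bits)


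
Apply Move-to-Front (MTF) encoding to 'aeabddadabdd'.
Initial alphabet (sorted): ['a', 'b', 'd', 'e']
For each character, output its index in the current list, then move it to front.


MTF encoding:
'a': index 0 in ['a', 'b', 'd', 'e'] -> ['a', 'b', 'd', 'e']
'e': index 3 in ['a', 'b', 'd', 'e'] -> ['e', 'a', 'b', 'd']
'a': index 1 in ['e', 'a', 'b', 'd'] -> ['a', 'e', 'b', 'd']
'b': index 2 in ['a', 'e', 'b', 'd'] -> ['b', 'a', 'e', 'd']
'd': index 3 in ['b', 'a', 'e', 'd'] -> ['d', 'b', 'a', 'e']
'd': index 0 in ['d', 'b', 'a', 'e'] -> ['d', 'b', 'a', 'e']
'a': index 2 in ['d', 'b', 'a', 'e'] -> ['a', 'd', 'b', 'e']
'd': index 1 in ['a', 'd', 'b', 'e'] -> ['d', 'a', 'b', 'e']
'a': index 1 in ['d', 'a', 'b', 'e'] -> ['a', 'd', 'b', 'e']
'b': index 2 in ['a', 'd', 'b', 'e'] -> ['b', 'a', 'd', 'e']
'd': index 2 in ['b', 'a', 'd', 'e'] -> ['d', 'b', 'a', 'e']
'd': index 0 in ['d', 'b', 'a', 'e'] -> ['d', 'b', 'a', 'e']


Output: [0, 3, 1, 2, 3, 0, 2, 1, 1, 2, 2, 0]


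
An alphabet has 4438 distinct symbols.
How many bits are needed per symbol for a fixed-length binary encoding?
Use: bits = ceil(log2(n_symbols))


log2(4438) = 12.1157
Bracket: 2^12 = 4096 < 4438 <= 2^13 = 8192
So ceil(log2(4438)) = 13

bits = ceil(log2(4438)) = ceil(12.1157) = 13 bits


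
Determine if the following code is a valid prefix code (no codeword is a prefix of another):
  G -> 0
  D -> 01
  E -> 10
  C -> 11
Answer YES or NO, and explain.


Checking each pair (does one codeword prefix another?):
  G='0' vs D='01': prefix -- VIOLATION

NO -- this is NOT a valid prefix code. G (0) is a prefix of D (01).


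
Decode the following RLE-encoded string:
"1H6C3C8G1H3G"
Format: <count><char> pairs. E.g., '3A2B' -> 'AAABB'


Expanding each <count><char> pair:
  1H -> 'H'
  6C -> 'CCCCCC'
  3C -> 'CCC'
  8G -> 'GGGGGGGG'
  1H -> 'H'
  3G -> 'GGG'

Decoded = HCCCCCCCCCGGGGGGGGHGGG


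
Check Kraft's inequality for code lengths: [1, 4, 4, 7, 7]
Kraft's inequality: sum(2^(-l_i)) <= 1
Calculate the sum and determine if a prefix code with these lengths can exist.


Sum = 2^(-1) + 2^(-4) + 2^(-4) + 2^(-7) + 2^(-7)
    = 0.5 + 0.0625 + 0.0625 + 0.0078125 + 0.0078125
    = 82/128 = 0.640625
Since 0.640625 <= 1, Kraft's inequality IS satisfied.
A prefix code with these lengths CAN exist.

Kraft sum = 0.640625. Satisfied.


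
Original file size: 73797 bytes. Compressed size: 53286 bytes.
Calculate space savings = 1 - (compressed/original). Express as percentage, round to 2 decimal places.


ratio = compressed/original = 53286/73797 = 0.722062
savings = 1 - ratio = 1 - 0.722062 = 0.277938
as a percentage: 0.277938 * 100 = 27.79%

Space savings = 1 - 53286/73797 = 27.79%


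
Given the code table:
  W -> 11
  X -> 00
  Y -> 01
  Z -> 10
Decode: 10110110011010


Decoding:
10 -> Z
11 -> W
01 -> Y
10 -> Z
01 -> Y
10 -> Z
10 -> Z


Result: ZWYZYZZ


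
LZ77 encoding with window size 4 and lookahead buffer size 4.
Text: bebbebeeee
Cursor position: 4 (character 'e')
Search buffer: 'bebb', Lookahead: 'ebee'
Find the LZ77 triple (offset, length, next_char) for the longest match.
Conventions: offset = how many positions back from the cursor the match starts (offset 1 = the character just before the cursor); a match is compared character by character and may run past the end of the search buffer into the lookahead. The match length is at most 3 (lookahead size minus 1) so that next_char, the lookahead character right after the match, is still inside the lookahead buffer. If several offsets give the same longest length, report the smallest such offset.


Try each offset into the search buffer:
  offset=1 (pos 3, char 'b'): match length 0
  offset=2 (pos 2, char 'b'): match length 0
  offset=3 (pos 1, char 'e'): match length 2
  offset=4 (pos 0, char 'b'): match length 0
Longest match has length 2 at offset 3.
next_char = character at position 4 + 2 = 6 -> 'e'

Best match: offset=3, length=2 (matching 'eb' starting at position 1)
LZ77 triple: (3, 2, 'e')


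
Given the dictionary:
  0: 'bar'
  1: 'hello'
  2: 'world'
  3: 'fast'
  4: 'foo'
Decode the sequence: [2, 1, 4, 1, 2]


Look up each index in the dictionary:
  2 -> 'world'
  1 -> 'hello'
  4 -> 'foo'
  1 -> 'hello'
  2 -> 'world'

Decoded: "world hello foo hello world"


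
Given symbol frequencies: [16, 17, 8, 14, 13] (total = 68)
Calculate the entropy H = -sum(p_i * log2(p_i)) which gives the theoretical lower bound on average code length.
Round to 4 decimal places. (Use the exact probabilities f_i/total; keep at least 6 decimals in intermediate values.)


Per-symbol terms -p_i * log2(p_i) with p_i = f_i/68:
  p = 16/68 = 0.235294: log2(p) = -2.087463, -p*log2(p) = 0.491168
  p = 17/68 = 0.250000: log2(p) = -2.000000, -p*log2(p) = 0.500000
  p = 8/68 = 0.117647: log2(p) = -3.087463, -p*log2(p) = 0.363231
  p = 14/68 = 0.205882: log2(p) = -2.280108, -p*log2(p) = 0.469434
  p = 13/68 = 0.191176: log2(p) = -2.387023, -p*log2(p) = 0.456343
H = 0.491168 + 0.500000 + 0.363231 + 0.469434 + 0.456343 = 2.280176

H = 2.2802 bits/symbol


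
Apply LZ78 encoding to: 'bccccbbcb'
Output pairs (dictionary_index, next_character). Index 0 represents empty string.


LZ78 encoding steps:
Dictionary: {0: ''}
Step 1: w='' (idx 0), next='b' -> output (0, 'b'), add 'b' as idx 1
Step 2: w='' (idx 0), next='c' -> output (0, 'c'), add 'c' as idx 2
Step 3: w='c' (idx 2), next='c' -> output (2, 'c'), add 'cc' as idx 3
Step 4: w='c' (idx 2), next='b' -> output (2, 'b'), add 'cb' as idx 4
Step 5: w='b' (idx 1), next='c' -> output (1, 'c'), add 'bc' as idx 5
Step 6: w='b' (idx 1), end of input -> output (1, '')


Encoded: [(0, 'b'), (0, 'c'), (2, 'c'), (2, 'b'), (1, 'c'), (1, '')]
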